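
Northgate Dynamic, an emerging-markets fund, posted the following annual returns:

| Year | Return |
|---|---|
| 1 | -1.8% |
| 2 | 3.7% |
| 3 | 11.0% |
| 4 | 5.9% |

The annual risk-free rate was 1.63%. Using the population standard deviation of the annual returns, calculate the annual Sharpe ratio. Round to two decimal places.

Mean return r̄ = 18.80 / 4 = 4.7000%
Σ(r − r̄)² = (-1.8 − 4.7000)² + (3.7 − 4.7000)² + … = 84.3800
σ = √[84.3800 / 4] = 4.5929%
Sharpe = (r̄ − rf) / σ = (4.7000 − 1.63) / 4.5929 = 3.0700 / 4.5929 = 0.6684

0.67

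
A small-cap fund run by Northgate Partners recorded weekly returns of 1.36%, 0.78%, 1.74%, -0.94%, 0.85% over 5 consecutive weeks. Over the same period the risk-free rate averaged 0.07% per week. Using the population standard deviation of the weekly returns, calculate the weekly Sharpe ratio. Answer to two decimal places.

r̄ = (1.36 + 0.78 + 1.74 − 0.94 + 0.85) / 5 = 3.790 / 5 = 0.7580%
Σ(r − r̄)² = (1.36 − 0.7580)² + (0.78 − 0.7580)² + … = 4.2189
population σ = √(4.2189 / 5) = √0.8438 = 0.9186%
Sharpe = (r̄ − rf) / σ = (0.7580 − 0.07) / 0.9186 = 0.6880 / 0.9186 = 0.7490

0.75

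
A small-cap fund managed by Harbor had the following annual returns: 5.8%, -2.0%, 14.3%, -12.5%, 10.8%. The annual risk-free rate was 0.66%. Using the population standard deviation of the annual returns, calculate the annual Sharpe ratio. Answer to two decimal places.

Mean return μ = 16.40 / 5 = 3.2800%
Σ(r − μ)² = 461.2280; population σ = √(461.2280/5) = 9.6045%
Sharpe = (μ − rf) / σ = (3.2800 − 0.66) / 9.6045 = 2.6200 / 9.6045 = 0.2728

0.27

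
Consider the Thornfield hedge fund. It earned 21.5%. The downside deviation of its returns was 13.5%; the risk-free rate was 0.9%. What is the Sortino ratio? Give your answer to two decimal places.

Sortino = (Rp − Rf) / σd = (21.5% − 0.9%) / 13.5% = 20.60% / 13.5% = 1.5259

1.53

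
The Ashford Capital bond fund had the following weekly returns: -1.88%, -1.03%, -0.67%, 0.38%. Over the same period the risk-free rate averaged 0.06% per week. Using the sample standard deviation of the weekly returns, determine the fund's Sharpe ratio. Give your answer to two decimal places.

-0.92

Mean return r̄ = -3.200 / 4 = -0.8000%
Sample σ = √[Σ(r − r̄)² / 3] = √[2.6286 / 3] = √0.8762 = 0.9361%
Sharpe = (r̄ − rf) / σ = (-0.8000 − 0.06) / 0.9361 = -0.8600 / 0.9361 = -0.9187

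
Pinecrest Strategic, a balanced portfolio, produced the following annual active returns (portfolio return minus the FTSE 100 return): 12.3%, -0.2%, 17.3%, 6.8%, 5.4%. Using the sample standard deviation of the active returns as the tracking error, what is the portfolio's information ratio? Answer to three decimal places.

1.241

r̄ = (12.3 − 0.2 + 17.3 + 6.8 + 5.4) / 5 = 41.60 / 5 = 8.3200%
Σ(r − r̄)² = (12.3 − 8.3200)² + (-0.2 − 8.3200)² + (17.3 − 8.3200)² + … = 179.9080
sample σ = √(179.9080 / 4) = √44.9770 = 6.7065%
IR = r̄ / tracking error = 8.3200 / 6.7065 = 1.2406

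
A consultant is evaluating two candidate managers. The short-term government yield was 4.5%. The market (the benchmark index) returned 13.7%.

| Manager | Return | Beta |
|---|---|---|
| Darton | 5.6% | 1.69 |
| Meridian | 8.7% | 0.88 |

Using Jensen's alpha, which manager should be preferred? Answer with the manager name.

Darton: α = 5.6% − [4.5% + 1.69 × (13.7% − 4.5%)] = -14.448
Meridian: α = 8.7% − [4.5% + 0.88 × (13.7% − 4.5%)] = -3.896
Highest: Meridian (-3.896).

Meridian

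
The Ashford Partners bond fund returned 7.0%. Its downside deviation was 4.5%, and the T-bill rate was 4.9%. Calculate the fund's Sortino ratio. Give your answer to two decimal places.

Sortino = (Rp − Rf) / σd = (7.0% − 4.9%) / 4.5% = 2.10% / 4.5% = 0.4667

0.47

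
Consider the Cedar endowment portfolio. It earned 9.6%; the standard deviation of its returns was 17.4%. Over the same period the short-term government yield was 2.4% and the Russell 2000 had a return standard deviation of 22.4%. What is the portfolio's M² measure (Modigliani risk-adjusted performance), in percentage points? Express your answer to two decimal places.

11.67

Sharpe = (Rp − Rf) / σp = (9.6% − 2.4%) / 17.4% = 0.4138
M² = Rf + Sharpe × σm = 2.4% + 0.4138 × 22.4% = 11.6691%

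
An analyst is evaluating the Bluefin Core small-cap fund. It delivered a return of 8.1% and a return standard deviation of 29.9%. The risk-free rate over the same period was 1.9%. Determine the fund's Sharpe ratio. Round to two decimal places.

0.21

Sharpe = (Rp − Rf) / σp = (8.1% − 1.9%) / 29.9% = 6.20% / 29.9% = 0.2074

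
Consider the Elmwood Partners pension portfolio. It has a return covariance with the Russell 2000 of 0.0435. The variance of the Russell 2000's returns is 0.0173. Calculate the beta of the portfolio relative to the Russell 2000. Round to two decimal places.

2.51

β = Cov(Rp, Rm) / Var(Rm) = 0.0435 / 0.0173 = 2.5145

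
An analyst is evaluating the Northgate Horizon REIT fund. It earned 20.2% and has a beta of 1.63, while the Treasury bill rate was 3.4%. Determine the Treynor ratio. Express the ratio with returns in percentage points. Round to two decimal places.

10.31

Treynor = (Rp − Rf) / β = (20.2% − 3.4%) / 1.63 = 16.80 / 1.63 = 10.3067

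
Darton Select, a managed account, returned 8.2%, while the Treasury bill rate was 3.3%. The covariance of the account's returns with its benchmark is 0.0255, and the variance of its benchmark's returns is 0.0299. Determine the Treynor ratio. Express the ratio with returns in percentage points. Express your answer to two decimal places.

5.75

β = Cov / Var = 0.0255 / 0.0299 = 0.8528
Treynor = (Rp − Rf) / β = (8.2% − 3.3%) / 0.8528 = 4.90 / 0.8528 = 5.7458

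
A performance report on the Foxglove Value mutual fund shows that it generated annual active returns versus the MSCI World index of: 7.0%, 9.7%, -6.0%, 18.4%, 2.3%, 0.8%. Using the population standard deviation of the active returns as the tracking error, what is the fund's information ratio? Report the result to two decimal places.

0.70

r̄ = (7 + 9.7 − 6 + 18.4 + 2.3 + 0.8) / 6 = 5.3667%
Σ(r − r̄)² = 350.7733; population σ = √(350.7733/6) = 7.6461%
IR = r̄ / tracking error = 5.3667 / 7.6461 = 0.7019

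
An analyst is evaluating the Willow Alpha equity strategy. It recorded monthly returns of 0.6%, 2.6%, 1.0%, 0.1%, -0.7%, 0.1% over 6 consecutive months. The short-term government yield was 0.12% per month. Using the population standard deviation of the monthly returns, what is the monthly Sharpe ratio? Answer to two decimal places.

0.48

μ = (0.6 + 2.6 + 1 + 0.1 − 0.7 + 0.1) / 6 = 3.70 / 6 = 0.6167%
Σ(r − μ)² = (0.6 − 0.6167)² + (2.6 − 0.6167)² + (1 − 0.6167)² + … = 6.3483
population σ = √(6.3483 / 6) = √1.0581 = 1.0286%
Sharpe = (μ − rf) / σ = (0.6167 − 0.12) / 1.0286 = 0.4967 / 1.0286 = 0.4829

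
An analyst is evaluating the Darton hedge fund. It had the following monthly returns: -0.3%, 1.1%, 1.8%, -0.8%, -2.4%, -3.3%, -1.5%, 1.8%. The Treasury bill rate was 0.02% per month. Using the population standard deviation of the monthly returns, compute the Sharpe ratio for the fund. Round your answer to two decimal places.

r̄ = (-0.3 + 1.1 + 1.8 − 0.8 − 2.4 − 3.3 − 1.5 + 1.8) / 8 = -3.60 / 8 = -0.4500%
Population std dev = √[25.7000 / 8] = 1.7923%
Sharpe = (r̄ − rf) / σ = (-0.4500 − 0.02) / 1.7923 = -0.4700 / 1.7923 = -0.2622

-0.26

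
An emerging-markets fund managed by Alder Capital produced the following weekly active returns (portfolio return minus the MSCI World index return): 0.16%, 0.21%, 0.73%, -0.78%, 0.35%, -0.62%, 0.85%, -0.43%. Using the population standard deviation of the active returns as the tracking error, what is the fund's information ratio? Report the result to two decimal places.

μ = (0.16 + 0.21 + 0.73 − 0.78 + 0.35 − 0.62 + 0.85 − 0.43) / 8 = 0.0588%
Σ(r − μ)² = (0.16 − 0.0588)² + (0.21 − 0.0588)² + (0.73 − 0.0588)² + … = 2.5977
σ = √[2.5977 / 8] = 0.5698%
IR = μ / tracking error = 0.0588 / 0.5698 = 0.1032

0.10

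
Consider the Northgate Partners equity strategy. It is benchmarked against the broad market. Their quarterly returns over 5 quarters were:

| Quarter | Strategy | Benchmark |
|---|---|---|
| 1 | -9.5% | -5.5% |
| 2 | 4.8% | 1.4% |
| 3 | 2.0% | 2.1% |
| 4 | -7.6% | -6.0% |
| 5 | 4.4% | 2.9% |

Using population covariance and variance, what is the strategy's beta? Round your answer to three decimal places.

1.523

r̄p = -1.1800%,  r̄m = -1.0200%
Cov = Σ(rp − r̄p)(rm − r̄m) / 5 = 23.1024
Var(rm) = Σ(rm − r̄m)² / 5 = 15.1656
β = Cov / Var = 23.1024 / 15.1656 = 1.5233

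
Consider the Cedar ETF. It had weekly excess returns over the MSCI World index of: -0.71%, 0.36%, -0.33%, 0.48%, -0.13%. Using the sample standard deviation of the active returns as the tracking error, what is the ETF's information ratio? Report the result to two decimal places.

Mean return r̄ = -0.330 / 5 = -0.0660%
Σ(r − r̄)² = 0.9681; sample σ = √(0.9681/4) = 0.4920%
IR = r̄ / tracking error = -0.0660 / 0.4920 = -0.1341

-0.13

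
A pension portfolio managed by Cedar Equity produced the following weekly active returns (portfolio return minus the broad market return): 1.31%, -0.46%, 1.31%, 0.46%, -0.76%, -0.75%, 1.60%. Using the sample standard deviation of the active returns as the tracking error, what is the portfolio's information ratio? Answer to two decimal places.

r̄ = (1.31 − 0.46 + 1.31 + 0.46 − 0.76 − 0.75 + 1.6) / 7 = 2.710 / 7 = 0.3871%
Σ(r − r̄)² = (1.31 − 0.3871)² + (-0.46 − 0.3871)² + (1.31 − 0.3871)² + … = 6.5063
sample σ = √(6.5063 / 6) = √1.0844 = 1.0413%
IR = r̄ / tracking error = 0.3871 / 1.0413 = 0.3717

0.37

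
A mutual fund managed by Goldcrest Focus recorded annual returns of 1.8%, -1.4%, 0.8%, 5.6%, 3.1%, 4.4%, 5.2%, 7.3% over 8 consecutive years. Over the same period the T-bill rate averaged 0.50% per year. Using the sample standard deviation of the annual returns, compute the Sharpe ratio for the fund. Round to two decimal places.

1.00

r̄ = (1.8 − 1.4 + 0.8 + 5.6 + 3.1 + 4.4 + 5.2 + 7.3) / 8 = 3.3500%
Sample σ = √[Σ(r − r̄)² / 7] = √[56.7200 / 7] = √8.1029 = 2.8466%
Sharpe = (r̄ − rf) / σ = (3.3500 − 0.5) / 2.8466 = 2.8500 / 2.8466 = 1.0012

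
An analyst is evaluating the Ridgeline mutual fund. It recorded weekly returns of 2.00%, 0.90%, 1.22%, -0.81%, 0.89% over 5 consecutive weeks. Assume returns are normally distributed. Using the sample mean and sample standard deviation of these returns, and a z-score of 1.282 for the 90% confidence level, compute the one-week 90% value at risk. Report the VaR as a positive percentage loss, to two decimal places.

r̄ = (2 + 0.9 + 1.22 − 0.81 + 0.89) / 5 = 0.8400%
Sample std dev = √[4.2186 / 4] = 1.0270%
VaR = −(r̄ − z·σ) = −(0.8400 − 1.282 × 1.0270) = −(-0.4766) = 0.4766%

0.48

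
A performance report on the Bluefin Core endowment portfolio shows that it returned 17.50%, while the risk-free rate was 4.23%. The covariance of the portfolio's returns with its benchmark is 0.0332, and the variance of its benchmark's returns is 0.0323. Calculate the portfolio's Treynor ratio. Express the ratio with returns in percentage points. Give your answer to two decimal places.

12.91

β = Cov / Var = 0.0332 / 0.0323 = 1.0279
Treynor = (Rp − Rf) / β = (17.50% − 4.23%) / 1.0279 = 13.27 / 1.0279 = 12.9098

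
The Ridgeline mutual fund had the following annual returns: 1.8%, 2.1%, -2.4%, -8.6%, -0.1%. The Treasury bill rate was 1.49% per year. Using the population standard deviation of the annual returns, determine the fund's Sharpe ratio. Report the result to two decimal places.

-0.75

r̄ = (1.8 + 2.1 − 2.4 − 8.6 − 0.1) / 5 = -1.4400%
Σ(r − r̄)² = (1.8 − (-1.4400))² + (2.1 − (-1.4400))² + (-2.4 − (-1.4400))² + … = 77.0120
population σ = √(77.0120 / 5) = √15.4024 = 3.9246%
Sharpe = (r̄ − rf) / σ = (-1.4400 − 1.49) / 3.9246 = -2.9300 / 3.9246 = -0.7466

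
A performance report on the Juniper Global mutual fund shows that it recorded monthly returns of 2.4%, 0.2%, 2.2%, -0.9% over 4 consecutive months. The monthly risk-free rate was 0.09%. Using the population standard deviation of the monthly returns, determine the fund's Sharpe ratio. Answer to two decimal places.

0.64

Mean return r̄ = 3.90 / 4 = 0.9750%
Σ(r − r̄)² = 7.6475; population σ = √(7.6475/4) = 1.3827%
Sharpe = (r̄ − rf) / σ = (0.9750 − 0.09) / 1.3827 = 0.8850 / 1.3827 = 0.6401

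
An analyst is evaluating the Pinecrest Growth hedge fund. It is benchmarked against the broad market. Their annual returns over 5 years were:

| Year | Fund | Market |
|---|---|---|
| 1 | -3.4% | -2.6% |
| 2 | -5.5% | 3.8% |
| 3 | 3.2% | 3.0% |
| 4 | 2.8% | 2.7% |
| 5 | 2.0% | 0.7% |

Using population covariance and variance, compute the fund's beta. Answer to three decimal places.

0.298

r̄p = -0.1800%,  r̄m = 1.5200%
Cov = Σ(rp − r̄p)(rm − r̄m) / 5 = 1.5736
Var(rm) = Σ(rm − r̄m)² / 5 = 5.2856
β = Cov / Var = 1.5736 / 5.2856 = 0.2977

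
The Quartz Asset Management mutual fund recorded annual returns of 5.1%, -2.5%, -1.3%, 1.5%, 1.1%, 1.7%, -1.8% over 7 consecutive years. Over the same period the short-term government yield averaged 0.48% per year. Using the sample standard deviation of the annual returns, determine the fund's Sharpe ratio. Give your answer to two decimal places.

0.02

r̄ = (5.1 − 2.5 − 1.3 + 1.5 + 1.1 + 1.7 − 1.8) / 7 = 0.5429%
Σ(r − r̄)² = 41.4771; sample σ = √(41.4771/6) = 2.6292%
Sharpe = (r̄ − rf) / σ = (0.5429 − 0.48) / 2.6292 = 0.0629 / 2.6292 = 0.0239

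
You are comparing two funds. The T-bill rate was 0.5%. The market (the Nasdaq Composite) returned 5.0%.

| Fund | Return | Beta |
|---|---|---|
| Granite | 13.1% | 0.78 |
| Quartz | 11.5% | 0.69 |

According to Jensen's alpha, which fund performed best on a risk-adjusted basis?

Granite: α = 13.1% − [0.5% + 0.78 × (5.0% − 0.5%)] = 9.090
Quartz: α = 11.5% − [0.5% + 0.69 × (5.0% − 0.5%)] = 7.895
Highest: Granite (9.090).

Granite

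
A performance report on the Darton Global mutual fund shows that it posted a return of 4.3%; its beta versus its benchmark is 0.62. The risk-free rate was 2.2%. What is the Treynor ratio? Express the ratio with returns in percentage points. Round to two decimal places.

3.39

Treynor = (Rp − Rf) / β = (4.3% − 2.2%) / 0.62 = 2.10 / 0.62 = 3.3871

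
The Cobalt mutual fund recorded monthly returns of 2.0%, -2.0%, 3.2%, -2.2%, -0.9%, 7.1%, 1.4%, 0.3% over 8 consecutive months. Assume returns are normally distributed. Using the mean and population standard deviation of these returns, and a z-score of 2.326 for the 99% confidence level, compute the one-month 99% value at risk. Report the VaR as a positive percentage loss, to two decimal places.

Mean return r̄ = 8.90 / 8 = 1.1125%
Population std dev = √[66.4488 / 8] = 2.8820%
VaR = −(r̄ − z·σ) = −(1.1125 − 2.326 × 2.8820) = −(-5.5910) = 5.5910%

5.59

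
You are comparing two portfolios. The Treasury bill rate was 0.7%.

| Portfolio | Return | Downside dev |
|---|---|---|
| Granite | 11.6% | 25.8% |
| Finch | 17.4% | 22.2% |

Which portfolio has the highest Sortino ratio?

Finch

Granite: Sortino ratio = (11.6% − 0.7%) / 25.8% = 0.422
Finch: Sortino ratio = (17.4% − 0.7%) / 22.2% = 0.752
Highest: Finch (0.752).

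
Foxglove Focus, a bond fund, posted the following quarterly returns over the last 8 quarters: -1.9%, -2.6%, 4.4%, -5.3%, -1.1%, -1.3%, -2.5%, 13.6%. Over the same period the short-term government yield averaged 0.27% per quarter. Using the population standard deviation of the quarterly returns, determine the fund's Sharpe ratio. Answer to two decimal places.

r̄ = (-1.9 − 2.6 + 4.4 − 5.3 − 1.1 − 1.3 − 2.5 + 13.6) / 8 = 0.4125%
Σ(r − r̄)² = (-1.9 − 0.4125)² + (-2.6 − 0.4125)² + … = 250.5688
σ = √[250.5688 / 8] = 5.5965%
Sharpe = (r̄ − rf) / σ = (0.4125 − 0.27) / 5.5965 = 0.1425 / 5.5965 = 0.0255

0.03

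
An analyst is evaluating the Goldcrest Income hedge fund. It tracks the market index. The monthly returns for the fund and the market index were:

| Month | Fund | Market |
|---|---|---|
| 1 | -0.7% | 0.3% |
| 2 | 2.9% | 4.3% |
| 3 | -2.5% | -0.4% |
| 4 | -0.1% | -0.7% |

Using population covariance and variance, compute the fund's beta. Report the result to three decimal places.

r̄p = -0.1000%,  r̄m = 0.8750%
Cov = Σ(rp − r̄p)(rm − r̄m) / 4 = 3.4200
Var(rm) = Σ(rm − r̄m)² / 4 = 4.0419
β = Cov / Var = 3.4200 / 4.0419 = 0.8461

0.846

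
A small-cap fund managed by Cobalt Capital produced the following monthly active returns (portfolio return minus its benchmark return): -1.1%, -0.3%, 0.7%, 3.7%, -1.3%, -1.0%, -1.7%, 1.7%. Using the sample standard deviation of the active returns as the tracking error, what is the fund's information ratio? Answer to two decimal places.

0.05

r̄ = (-1.1 − 0.3 + 0.7 + 3.7 − 1.3 − 1 − 1.7 + 1.7) / 8 = 0.70 / 8 = 0.0875%
Sample std dev = √[23.8888 / 7] = 1.8473%
IR = r̄ / tracking error = 0.0875 / 1.8473 = 0.0474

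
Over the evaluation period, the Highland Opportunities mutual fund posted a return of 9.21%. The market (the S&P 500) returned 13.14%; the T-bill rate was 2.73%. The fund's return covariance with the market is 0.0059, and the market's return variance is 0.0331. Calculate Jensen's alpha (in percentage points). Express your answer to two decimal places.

4.62

β = Cov / Var = 0.0059 / 0.0331 = 0.1782
E[R] = Rf + β(Rm − Rf) = 2.73% + 0.1782 × (13.14% − 2.73%) = 4.5851%
α = Rp − E[R] = 9.21% − 4.5851% = 4.6249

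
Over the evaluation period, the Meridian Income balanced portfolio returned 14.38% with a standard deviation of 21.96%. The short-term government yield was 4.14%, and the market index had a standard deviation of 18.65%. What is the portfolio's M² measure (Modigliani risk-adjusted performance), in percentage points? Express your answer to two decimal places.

Sharpe = (Rp − Rf) / σp = (14.38% − 4.14%) / 21.96% = 0.4663
M² = Rf + Sharpe × σm = 4.14% + 0.4663 × 18.65% = 12.8365%

12.84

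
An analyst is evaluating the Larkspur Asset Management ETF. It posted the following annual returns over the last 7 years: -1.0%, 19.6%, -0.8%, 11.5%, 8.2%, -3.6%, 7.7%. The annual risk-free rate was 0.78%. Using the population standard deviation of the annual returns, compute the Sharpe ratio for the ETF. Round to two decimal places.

0.67

r̄ = (-1 + 19.6 − 0.8 + 11.5 + 8.2 − 3.6 + 7.7) / 7 = 41.60 / 7 = 5.9429%
Population σ = √[Σ(r − r̄)² / 7] = √[410.3171 / 7] = √58.6167 = 7.6562%
Sharpe = (r̄ − rf) / σ = (5.9429 − 0.78) / 7.6562 = 5.1629 / 7.6562 = 0.6743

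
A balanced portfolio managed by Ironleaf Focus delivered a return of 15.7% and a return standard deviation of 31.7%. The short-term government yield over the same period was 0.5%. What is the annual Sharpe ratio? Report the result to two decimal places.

0.48

Sharpe = (Rp − Rf) / σp = (15.7% − 0.5%) / 31.7% = 15.20% / 31.7% = 0.4795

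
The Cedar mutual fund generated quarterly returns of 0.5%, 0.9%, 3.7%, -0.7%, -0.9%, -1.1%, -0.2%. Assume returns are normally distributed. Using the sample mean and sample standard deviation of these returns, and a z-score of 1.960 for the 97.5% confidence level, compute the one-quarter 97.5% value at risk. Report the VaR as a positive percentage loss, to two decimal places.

2.95

r̄ = (0.5 + 0.9 + 3.7 − 0.7 − 0.9 − 1.1 − 0.2) / 7 = 0.3143%
Sample σ = √[Σ(r − r̄)² / 6] = √[16.6086 / 6] = √2.7681 = 1.6638%
VaR = −(r̄ − z·σ) = −(0.3143 − 1.960 × 1.6638) = −(-2.9467) = 2.9467%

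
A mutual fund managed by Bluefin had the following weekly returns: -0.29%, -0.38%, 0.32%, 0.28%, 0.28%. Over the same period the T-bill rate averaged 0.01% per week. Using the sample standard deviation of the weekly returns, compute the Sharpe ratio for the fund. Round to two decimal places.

r̄ = (-0.29 − 0.38 + 0.32 + 0.28 + 0.28) / 5 = 0.210 / 5 = 0.0420%
Σ(r − r̄)² = 0.4789; sample σ = √(0.4789/4) = 0.3460%
Sharpe = (r̄ − rf) / σ = (0.0420 − 0.01) / 0.3460 = 0.0320 / 0.3460 = 0.0925

0.09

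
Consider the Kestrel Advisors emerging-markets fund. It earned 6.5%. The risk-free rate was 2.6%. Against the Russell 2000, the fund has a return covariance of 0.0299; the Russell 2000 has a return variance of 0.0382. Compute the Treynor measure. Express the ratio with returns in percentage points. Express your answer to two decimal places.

β = Cov / Var = 0.0299 / 0.0382 = 0.7827
Treynor = (Rp − Rf) / β = (6.5% − 2.6%) / 0.7827 = 3.90 / 0.7827 = 4.9828

4.98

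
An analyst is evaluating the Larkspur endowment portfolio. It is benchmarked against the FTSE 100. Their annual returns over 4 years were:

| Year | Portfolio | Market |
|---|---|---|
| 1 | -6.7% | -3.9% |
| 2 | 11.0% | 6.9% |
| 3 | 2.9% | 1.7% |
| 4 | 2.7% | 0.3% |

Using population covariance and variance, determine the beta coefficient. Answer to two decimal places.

1.60

r̄p = 2.4750%,  r̄m = 1.2500%
Cov = Σ(rp − r̄p)(rm − r̄m) / 4 = 23.8488
Var(rm) = Σ(rm − r̄m)² / 4 = 14.8875
β = Cov / Var = 23.8488 / 14.8875 = 1.6019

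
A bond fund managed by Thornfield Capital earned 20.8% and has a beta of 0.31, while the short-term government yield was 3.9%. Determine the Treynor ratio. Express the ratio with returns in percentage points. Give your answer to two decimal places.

54.52

Treynor = (Rp − Rf) / β = (20.8% − 3.9%) / 0.31 = 16.90 / 0.31 = 54.5161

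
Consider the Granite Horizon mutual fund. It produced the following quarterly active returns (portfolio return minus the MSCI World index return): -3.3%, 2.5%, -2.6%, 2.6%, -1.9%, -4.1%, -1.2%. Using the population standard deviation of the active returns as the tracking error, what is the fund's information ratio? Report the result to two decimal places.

r̄ = (-3.3 + 2.5 − 2.6 + 2.6 − 1.9 − 4.1 − 1.2) / 7 = -8.00 / 7 = -1.1429%
Σ(r − r̄)² = (-3.3 − (-1.1429))² + (2.5 − (-1.1429))² + (-2.6 − (-1.1429))² + … = 43.3771
population σ = √(43.3771 / 7) = √6.1967 = 2.4893%
IR = r̄ / tracking error = -1.1429 / 2.4893 = -0.4591

-0.46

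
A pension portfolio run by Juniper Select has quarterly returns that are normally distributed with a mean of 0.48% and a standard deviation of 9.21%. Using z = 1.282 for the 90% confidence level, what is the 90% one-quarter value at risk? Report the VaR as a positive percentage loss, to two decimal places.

11.33

VaR (as % loss) = −(μ − z·σ) = −(0.48% − 1.282 × 9.21%) = −(-11.32722%) = 11.32722%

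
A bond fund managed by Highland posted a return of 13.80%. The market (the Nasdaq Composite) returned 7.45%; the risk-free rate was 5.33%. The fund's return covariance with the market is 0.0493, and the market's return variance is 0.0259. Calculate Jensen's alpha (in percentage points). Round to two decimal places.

4.43

β = Cov / Var = 0.0493 / 0.0259 = 1.9035
E[R] = Rf + β(Rm − Rf) = 5.33% + 1.9035 × (7.45% − 5.33%) = 9.3654%
α = Rp − E[R] = 13.80% − 9.3654% = 4.4346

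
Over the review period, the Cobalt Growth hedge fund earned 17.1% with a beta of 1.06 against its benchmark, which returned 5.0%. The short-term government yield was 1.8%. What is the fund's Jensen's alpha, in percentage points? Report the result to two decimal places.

CAPM expected return = Rf + β(Rm − Rf) = 1.8% + 1.06 × (5.0% − 1.8%) = 1.8 + 1.06 × 3.20 = 5.1920%
Jensen's α = Rp − E[R] = 17.1% − 5.1920% = 11.9080

11.91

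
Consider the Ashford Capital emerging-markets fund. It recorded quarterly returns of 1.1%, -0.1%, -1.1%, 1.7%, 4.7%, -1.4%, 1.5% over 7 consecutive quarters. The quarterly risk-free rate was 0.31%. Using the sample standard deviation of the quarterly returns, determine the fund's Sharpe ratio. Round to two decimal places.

0.29

Mean return r̄ = 6.40 / 7 = 0.9143%
Σ(r − r̄)² = 25.7686; sample σ = √(25.7686/6) = 2.0724%
Sharpe = (r̄ − rf) / σ = (0.9143 − 0.31) / 2.0724 = 0.6043 / 2.0724 = 0.2916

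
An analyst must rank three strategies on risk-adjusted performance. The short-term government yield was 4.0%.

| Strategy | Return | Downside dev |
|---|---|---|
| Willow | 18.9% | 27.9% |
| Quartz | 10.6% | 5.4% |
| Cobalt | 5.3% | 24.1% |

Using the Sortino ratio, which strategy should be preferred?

Willow: Sortino ratio = (18.9% − 4.0%) / 27.9% = 0.534
Quartz: Sortino ratio = (10.6% − 4.0%) / 5.4% = 1.222
Cobalt: Sortino ratio = (5.3% − 4.0%) / 24.1% = 0.054
Highest: Quartz (1.222).

Quartz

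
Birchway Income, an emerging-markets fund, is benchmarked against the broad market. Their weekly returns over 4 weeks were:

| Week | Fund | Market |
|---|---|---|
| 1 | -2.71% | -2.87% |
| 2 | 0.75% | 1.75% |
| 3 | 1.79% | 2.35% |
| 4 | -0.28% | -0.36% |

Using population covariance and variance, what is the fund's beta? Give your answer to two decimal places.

0.81

r̄p = -0.1125%,  r̄m = 0.2175%
Cov = Σ(rp − r̄p)(rm − r̄m) / 4 = 3.3738
Var(rm) = Σ(rm − r̄m)² / 4 = 4.1906
β = Cov / Var = 3.3738 / 4.1906 = 0.8051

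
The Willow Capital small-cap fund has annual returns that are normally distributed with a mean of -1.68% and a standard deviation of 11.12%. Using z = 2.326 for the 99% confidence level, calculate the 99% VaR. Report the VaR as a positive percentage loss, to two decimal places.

27.55

VaR (as % loss) = −(μ − z·σ) = −(-1.68% − 2.326 × 11.12%) = −(-27.54512%) = 27.54512%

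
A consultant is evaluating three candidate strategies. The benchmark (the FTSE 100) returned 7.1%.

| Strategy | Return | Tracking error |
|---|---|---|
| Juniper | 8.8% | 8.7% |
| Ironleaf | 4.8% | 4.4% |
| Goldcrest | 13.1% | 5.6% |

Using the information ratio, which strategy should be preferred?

Goldcrest

Juniper: IR = (8.8% − 7.1%) / 8.7% = 0.195
Ironleaf: IR = (4.8% − 7.1%) / 4.4% = -0.523
Goldcrest: IR = (13.1% − 7.1%) / 5.6% = 1.071
Highest: Goldcrest (1.071).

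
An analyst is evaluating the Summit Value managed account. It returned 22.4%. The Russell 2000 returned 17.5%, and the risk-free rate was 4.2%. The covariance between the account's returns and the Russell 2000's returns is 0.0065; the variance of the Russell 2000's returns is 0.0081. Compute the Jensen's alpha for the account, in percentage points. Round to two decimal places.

β = Cov / Var = 0.0065 / 0.0081 = 0.8025
E[R] = Rf + β(Rm − Rf) = 4.2% + 0.8025 × (17.5% − 4.2%) = 14.8733%
α = Rp − E[R] = 22.4% − 14.8733% = 7.5267

7.53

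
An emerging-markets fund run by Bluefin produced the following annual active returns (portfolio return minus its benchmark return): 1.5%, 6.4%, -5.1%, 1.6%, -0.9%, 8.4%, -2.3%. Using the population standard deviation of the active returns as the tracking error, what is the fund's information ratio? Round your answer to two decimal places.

0.31

r̄ = (1.5 + 6.4 − 5.1 + 1.6 − 0.9 + 8.4 − 2.3) / 7 = 9.60 / 7 = 1.3714%
Population std dev = √[135.2743 / 7] = 4.3960%
IR = r̄ / tracking error = 1.3714 / 4.3960 = 0.3120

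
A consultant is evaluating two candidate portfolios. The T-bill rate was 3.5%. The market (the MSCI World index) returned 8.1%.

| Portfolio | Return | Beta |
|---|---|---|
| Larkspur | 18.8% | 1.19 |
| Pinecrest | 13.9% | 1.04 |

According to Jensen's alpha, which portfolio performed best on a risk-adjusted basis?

Larkspur

Larkspur: α = 18.8% − [3.5% + 1.19 × (8.1% − 3.5%)] = 9.826
Pinecrest: α = 13.9% − [3.5% + 1.04 × (8.1% − 3.5%)] = 5.616
Highest: Larkspur (9.826).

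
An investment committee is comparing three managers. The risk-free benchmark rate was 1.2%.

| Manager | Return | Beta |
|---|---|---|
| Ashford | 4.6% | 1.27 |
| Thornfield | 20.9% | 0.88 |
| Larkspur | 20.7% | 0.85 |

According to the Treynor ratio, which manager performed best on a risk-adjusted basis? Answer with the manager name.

Ashford: Treynor = (4.6% − 1.2%) / 1.27 = 2.677
Thornfield: Treynor = (20.9% − 1.2%) / 0.88 = 22.386
Larkspur: Treynor = (20.7% − 1.2%) / 0.85 = 22.941
Highest: Larkspur (22.941).

Larkspur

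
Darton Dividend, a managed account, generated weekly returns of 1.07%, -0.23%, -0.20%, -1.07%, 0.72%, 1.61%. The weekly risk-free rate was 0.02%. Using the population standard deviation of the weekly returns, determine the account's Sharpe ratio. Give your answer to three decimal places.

Mean return r̄ = 1.900 / 6 = 0.3167%
Population std dev = √[4.8915 / 6] = 0.9029%
Sharpe = (r̄ − rf) / σ = (0.3167 − 0.02) / 0.9029 = 0.2967 / 0.9029 = 0.3286

0.329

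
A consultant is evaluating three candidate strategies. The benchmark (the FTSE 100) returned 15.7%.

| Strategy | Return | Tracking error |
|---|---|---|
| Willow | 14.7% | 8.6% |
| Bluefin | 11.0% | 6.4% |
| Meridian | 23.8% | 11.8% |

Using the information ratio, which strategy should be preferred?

Meridian

Willow: IR = (14.7% − 15.7%) / 8.6% = -0.116
Bluefin: IR = (11.0% − 15.7%) / 6.4% = -0.734
Meridian: IR = (23.8% − 15.7%) / 11.8% = 0.686
Highest: Meridian (0.686).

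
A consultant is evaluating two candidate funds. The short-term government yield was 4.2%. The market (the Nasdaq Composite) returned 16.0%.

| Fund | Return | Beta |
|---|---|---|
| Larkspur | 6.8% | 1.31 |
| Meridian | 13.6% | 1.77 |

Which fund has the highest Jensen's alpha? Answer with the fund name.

Meridian

Larkspur: α = 6.8% − [4.2% + 1.31 × (16.0% − 4.2%)] = -12.858
Meridian: α = 13.6% − [4.2% + 1.77 × (16.0% − 4.2%)] = -11.486
Highest: Meridian (-11.486).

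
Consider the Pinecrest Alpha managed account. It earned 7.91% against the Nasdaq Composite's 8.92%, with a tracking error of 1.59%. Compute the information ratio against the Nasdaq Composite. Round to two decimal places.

IR = (Rp − Rb) / TE = (7.91% − 8.92%) / 1.59% = -1.01% / 1.59% = -0.6352

-0.64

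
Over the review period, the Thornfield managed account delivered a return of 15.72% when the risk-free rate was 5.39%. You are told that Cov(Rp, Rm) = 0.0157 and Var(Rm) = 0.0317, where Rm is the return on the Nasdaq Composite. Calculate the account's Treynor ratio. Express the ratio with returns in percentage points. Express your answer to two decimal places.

β = Cov / Var = 0.0157 / 0.0317 = 0.4953
Treynor = (Rp − Rf) / β = (15.72% − 5.39%) / 0.4953 = 10.33 / 0.4953 = 20.8560

20.86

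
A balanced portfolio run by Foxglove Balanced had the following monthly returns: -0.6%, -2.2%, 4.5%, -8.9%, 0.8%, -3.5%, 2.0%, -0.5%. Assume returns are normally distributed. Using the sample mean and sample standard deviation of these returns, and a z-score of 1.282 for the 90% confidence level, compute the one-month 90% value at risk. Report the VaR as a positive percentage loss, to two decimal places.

μ = (-0.6 − 2.2 + 4.5 − 8.9 + 0.8 − 3.5 + 2 − 0.5) / 8 = -8.40 / 8 = -1.0500%
Sample σ = √[Σ(r − μ)² / 7] = √[112.9800 / 7] = √16.1400 = 4.0175%
VaR = −(μ − z·σ) = −(-1.0500 − 1.282 × 4.0175) = −(-6.2004) = 6.2004%

6.20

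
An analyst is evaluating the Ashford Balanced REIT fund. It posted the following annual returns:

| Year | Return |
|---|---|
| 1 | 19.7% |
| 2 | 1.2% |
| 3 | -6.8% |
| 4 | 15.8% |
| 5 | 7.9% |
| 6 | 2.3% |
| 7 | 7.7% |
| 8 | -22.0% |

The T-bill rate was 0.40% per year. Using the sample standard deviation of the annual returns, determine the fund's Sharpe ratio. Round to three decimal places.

Mean return r̄ = 25.80 / 8 = 3.2250%
Sample std dev = √[1213.1950 / 7] = 13.1649%
Sharpe = (r̄ − rf) / σ = (3.2250 − 0.4) / 13.1649 = 2.8250 / 13.1649 = 0.2146

0.215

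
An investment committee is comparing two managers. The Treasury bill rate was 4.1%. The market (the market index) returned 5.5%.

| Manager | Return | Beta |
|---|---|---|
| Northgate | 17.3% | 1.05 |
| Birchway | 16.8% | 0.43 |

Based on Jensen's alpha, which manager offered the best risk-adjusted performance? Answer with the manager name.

Northgate: α = 17.3% − [4.1% + 1.05 × (5.5% − 4.1%)] = 11.730
Birchway: α = 16.8% − [4.1% + 0.43 × (5.5% − 4.1%)] = 12.098
Highest: Birchway (12.098).

Birchway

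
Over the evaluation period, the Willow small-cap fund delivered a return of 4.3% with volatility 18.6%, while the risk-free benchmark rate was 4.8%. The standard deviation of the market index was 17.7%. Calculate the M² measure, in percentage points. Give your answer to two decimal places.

Sharpe = (Rp − Rf) / σp = (4.3% − 4.8%) / 18.6% = -0.0269
M² = Rf + Sharpe × σm = 4.8% + -0.0269 × 17.7% = 4.3239%

4.32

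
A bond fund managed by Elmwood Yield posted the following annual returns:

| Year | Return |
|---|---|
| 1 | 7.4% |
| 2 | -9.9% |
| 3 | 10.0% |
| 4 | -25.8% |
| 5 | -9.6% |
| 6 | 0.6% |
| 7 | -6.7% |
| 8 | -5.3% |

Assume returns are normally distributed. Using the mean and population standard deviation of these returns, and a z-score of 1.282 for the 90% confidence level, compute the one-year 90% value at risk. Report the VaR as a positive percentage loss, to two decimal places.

r̄ = (7.4 − 9.9 + 10 − 25.8 − 9.6 + 0.6 − 6.7 − 5.3) / 8 = -39.30 / 8 = -4.9125%
Σ(r − r̄)² = (7.4 − (-4.9125))² + (-9.9 − (-4.9125))² + … = 890.8488
σ = √[890.8488 / 8] = 10.5525%
VaR = −(r̄ − z·σ) = −(-4.9125 − 1.282 × 10.5525) = −(-18.4408) = 18.4408%

18.44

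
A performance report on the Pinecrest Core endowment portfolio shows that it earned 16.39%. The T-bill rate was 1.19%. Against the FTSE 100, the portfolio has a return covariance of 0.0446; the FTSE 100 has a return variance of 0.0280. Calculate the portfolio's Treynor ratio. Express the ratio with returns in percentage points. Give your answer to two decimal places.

β = Cov / Var = 0.0446 / 0.0280 = 1.5929
Treynor = (Rp − Rf) / β = (16.39% − 1.19%) / 1.5929 = 15.20 / 1.5929 = 9.5423

9.54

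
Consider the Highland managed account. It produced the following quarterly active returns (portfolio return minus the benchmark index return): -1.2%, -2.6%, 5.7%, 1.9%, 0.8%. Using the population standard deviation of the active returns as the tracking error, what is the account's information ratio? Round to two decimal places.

0.32

Mean return r̄ = 4.60 / 5 = 0.9200%
Σ(r − r̄)² = (-1.2 − 0.9200)² + (-2.6 − 0.9200)² + … = 40.7080
population σ = √(40.7080 / 5) = √8.1416 = 2.8533%
IR = r̄ / tracking error = 0.9200 / 2.8533 = 0.3224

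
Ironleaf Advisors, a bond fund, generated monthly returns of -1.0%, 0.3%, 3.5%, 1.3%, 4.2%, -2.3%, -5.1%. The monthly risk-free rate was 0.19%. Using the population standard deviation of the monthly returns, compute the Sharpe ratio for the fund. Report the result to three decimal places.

Mean return μ = 0.90 / 7 = 0.1286%
Σ(r − μ)² = 63.8543; population σ = √(63.8543/7) = 3.0203%
Sharpe = (μ − rf) / σ = (0.1286 − 0.19) / 3.0203 = -0.0614 / 3.0203 = -0.0203

-0.020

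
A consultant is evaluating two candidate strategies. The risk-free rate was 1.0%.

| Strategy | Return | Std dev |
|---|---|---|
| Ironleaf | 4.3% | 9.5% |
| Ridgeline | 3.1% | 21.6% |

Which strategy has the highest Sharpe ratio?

Ironleaf: Sharpe ratio = (4.3% − 1.0%) / 9.5% = 0.347
Ridgeline: Sharpe ratio = (3.1% − 1.0%) / 21.6% = 0.097
Highest: Ironleaf (0.347).

Ironleaf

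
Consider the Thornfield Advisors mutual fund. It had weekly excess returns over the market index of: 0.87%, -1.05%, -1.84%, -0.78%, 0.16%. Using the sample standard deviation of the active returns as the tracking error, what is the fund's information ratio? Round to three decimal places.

r̄ = (0.87 − 1.05 − 1.84 − 0.78 + 0.16) / 5 = -0.5280%
Sample σ = √[Σ(r − r̄)² / 4] = √[4.4851 / 4] = √1.1213 = 1.0589%
IR = r̄ / tracking error = -0.5280 / 1.0589 = -0.4986

-0.499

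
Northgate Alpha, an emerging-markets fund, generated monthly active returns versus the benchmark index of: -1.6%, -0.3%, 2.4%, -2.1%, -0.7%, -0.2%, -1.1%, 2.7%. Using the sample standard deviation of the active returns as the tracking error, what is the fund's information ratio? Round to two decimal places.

Mean return r̄ = -0.90 / 8 = -0.1125%
Sample std dev = √[21.7488 / 7] = 1.7627%
IR = r̄ / tracking error = -0.1125 / 1.7627 = -0.0638

-0.06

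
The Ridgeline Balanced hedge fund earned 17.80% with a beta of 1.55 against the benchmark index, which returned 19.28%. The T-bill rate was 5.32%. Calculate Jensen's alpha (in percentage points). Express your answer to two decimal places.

-9.16

CAPM expected return = Rf + β(Rm − Rf) = 5.32% + 1.55 × (19.28% − 5.32%) = 5.32 + 1.55 × 13.96 = 26.9580%
Jensen's α = Rp − E[R] = 17.80% − 26.9580% = -9.1580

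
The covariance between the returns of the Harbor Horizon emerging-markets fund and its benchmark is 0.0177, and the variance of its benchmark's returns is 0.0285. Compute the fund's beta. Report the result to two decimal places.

β = Cov(Rp, Rm) / Var(Rm) = 0.0177 / 0.0285 = 0.6211

0.62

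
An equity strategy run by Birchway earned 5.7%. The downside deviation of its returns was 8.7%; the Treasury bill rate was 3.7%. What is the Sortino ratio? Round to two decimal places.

0.23

Sortino = (Rp − Rf) / σd = (5.7% − 3.7%) / 8.7% = 2.00% / 8.7% = 0.2299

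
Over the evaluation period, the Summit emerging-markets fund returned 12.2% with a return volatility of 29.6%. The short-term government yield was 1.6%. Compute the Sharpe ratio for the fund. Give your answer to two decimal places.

0.36

Sharpe = (Rp − Rf) / σp = (12.2% − 1.6%) / 29.6% = 10.60% / 29.6% = 0.3581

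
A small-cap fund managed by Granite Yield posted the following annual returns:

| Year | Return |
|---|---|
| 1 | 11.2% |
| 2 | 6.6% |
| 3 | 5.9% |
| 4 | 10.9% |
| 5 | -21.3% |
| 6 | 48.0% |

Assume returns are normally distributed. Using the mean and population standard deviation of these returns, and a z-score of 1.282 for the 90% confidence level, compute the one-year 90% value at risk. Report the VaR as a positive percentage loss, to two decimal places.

15.71

r̄ = (11.2 + 6.6 + 5.9 + 10.9 − 21.3 + 48) / 6 = 61.30 / 6 = 10.2167%
Population std dev = √[2454.0283 / 6] = 20.2239%
VaR = −(r̄ − z·σ) = −(10.2167 − 1.282 × 20.2239) = −(-15.7103) = 15.7103%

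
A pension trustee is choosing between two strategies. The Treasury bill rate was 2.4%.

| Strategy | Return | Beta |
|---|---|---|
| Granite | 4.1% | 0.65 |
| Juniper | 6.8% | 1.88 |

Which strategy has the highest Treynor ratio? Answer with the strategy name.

Granite

Granite: Treynor = (4.1% − 2.4%) / 0.65 = 2.615
Juniper: Treynor = (6.8% − 2.4%) / 1.88 = 2.340
Highest: Granite (2.615).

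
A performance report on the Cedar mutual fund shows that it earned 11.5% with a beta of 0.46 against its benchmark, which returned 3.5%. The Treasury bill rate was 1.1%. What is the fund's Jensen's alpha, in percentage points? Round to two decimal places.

9.30

CAPM expected return = Rf + β(Rm − Rf) = 1.1% + 0.46 × (3.5% − 1.1%) = 1.1 + 0.46 × 2.40 = 2.2040%
Jensen's α = Rp − E[R] = 11.5% − 2.2040% = 9.2960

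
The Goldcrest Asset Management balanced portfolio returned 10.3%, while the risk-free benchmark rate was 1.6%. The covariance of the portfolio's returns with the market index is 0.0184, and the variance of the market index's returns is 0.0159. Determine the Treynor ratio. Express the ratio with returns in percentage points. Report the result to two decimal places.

7.52

β = Cov / Var = 0.0184 / 0.0159 = 1.1572
Treynor = (Rp − Rf) / β = (10.3% − 1.6%) / 1.1572 = 8.70 / 1.1572 = 7.5181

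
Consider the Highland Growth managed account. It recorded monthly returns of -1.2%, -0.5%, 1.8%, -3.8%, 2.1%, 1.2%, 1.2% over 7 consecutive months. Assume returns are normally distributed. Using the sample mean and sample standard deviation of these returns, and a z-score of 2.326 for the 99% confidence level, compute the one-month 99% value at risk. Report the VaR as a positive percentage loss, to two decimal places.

r̄ = (-1.2 − 0.5 + 1.8 − 3.8 + 2.1 + 1.2 + 1.2) / 7 = 0.80 / 7 = 0.1143%
Σ(r − r̄)² = (-1.2 − 0.1143)² + (-0.5 − 0.1143)² + (1.8 − 0.1143)² + … = 26.5686
σ = √[26.5686 / 6] = 2.1043%
VaR = −(r̄ − z·σ) = −(0.1143 − 2.326 × 2.1043) = −(-4.7803) = 4.7803%

4.78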